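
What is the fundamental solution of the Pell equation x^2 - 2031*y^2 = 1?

First expand sqrt(2031) as a continued fraction. With x_i = (sqrt(2031) + m_i)/d_i and (m_0, d_0) = (0, 1): a_0 = floor(sqrt(2031)) = 45, since 45^2 = 2025 <= 2031 < 2116 = 46^2.
Iterate m_{i+1} = d_i*a_i - m_i, d_{i+1} = (2031 - m_{i+1}^2)/d_i, a_{i+1} = floor((a_0 + m_{i+1})/d_{i+1}):
  m_1 = 1*45 - 0 = 45, d_1 = (2031 - 45^2)/1 = 6/1 = 6, a_1 = floor((45 + 45)/6) = 15.
  m_2 = 6*15 - 45 = 45, d_2 = (2031 - 45^2)/6 = 6/6 = 1, a_2 = floor((45 + 45)/1) = 90.
  m_3 = 1*90 - 45 = 45, d_3 = (2031 - 45^2)/1 = 6/1 = 6: (m_3, d_3) = (m_1, d_1) = (45, 6), so from here the quotients repeat a_1, a_2; the period length is 2.
So sqrt(2031) = [45; (15, 90)] with period length k = 2.
k is even, so the fundamental solution of x^2 - 2031y^2 = 1 is (p_{k-1}, q_{k-1}) = (p_1, q_1); compute convergents through index 1.
Convergents (p_i = a_i*p_{i-1} + p_{i-2}, q_i = a_i*q_{i-1} + q_{i-2} with p_{-2}=0, p_{-1}=1, q_{-2}=1, q_{-1}=0):
  i=0: a_0=45, p_0 = 45*1 + 0 = 45, q_0 = 45*0 + 1 = 1.
  i=1: a_1=15, p_1 = 15*45 + 1 = 676, q_1 = 15*1 + 0 = 15.
Check: 676^2 - 2031*15^2 = 456976 - 456975 = 1, so (x, y) = (676, 15) solves the equation, and by the theorem it is the least positive solution.

(x, y) = (676, 15)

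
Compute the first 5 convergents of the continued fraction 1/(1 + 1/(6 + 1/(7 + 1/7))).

Using the convergent recurrence p_i = a_i*p_{i-1} + p_{i-2}, q_i = a_i*q_{i-1} + q_{i-2} with p_{-2}=0, p_{-1}=1, q_{-2}=1, q_{-1}=0:
  i=0: a_0=0, p_0 = 0*1 + 0 = 0, q_0 = 0*0 + 1 = 1.
  i=1: a_1=1, p_1 = 1*0 + 1 = 1, q_1 = 1*1 + 0 = 1.
  i=2: a_2=6, p_2 = 6*1 + 0 = 6, q_2 = 6*1 + 1 = 7.
  i=3: a_3=7, p_3 = 7*6 + 1 = 43, q_3 = 7*7 + 1 = 50.
  i=4: a_4=7, p_4 = 7*43 + 6 = 307, q_4 = 7*50 + 7 = 357.

0/1, 1/1, 6/7, 43/50, 307/357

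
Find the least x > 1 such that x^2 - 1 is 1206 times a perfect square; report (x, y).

First expand sqrt(1206) as a continued fraction. With x_i = (sqrt(1206) + m_i)/d_i and (m_0, d_0) = (0, 1): a_0 = floor(sqrt(1206)) = 34, since 34^2 = 1156 <= 1206 < 1225 = 35^2.
Iterate m_{i+1} = d_i*a_i - m_i, d_{i+1} = (1206 - m_{i+1}^2)/d_i, a_{i+1} = floor((a_0 + m_{i+1})/d_{i+1}):
  m_1 = 1*34 - 0 = 34, d_1 = (1206 - 34^2)/1 = 50/1 = 50, a_1 = floor((34 + 34)/50) = 1.
  m_2 = 50*1 - 34 = 16, d_2 = (1206 - 16^2)/50 = 950/50 = 19, a_2 = floor((34 + 16)/19) = 2.
  m_3 = 19*2 - 16 = 22, d_3 = (1206 - 22^2)/19 = 722/19 = 38, a_3 = floor((34 + 22)/38) = 1.
  m_4 = 38*1 - 22 = 16, d_4 = (1206 - 16^2)/38 = 950/38 = 25, a_4 = floor((34 + 16)/25) = 2.
  m_5 = 25*2 - 16 = 34, d_5 = (1206 - 34^2)/25 = 50/25 = 2, a_5 = floor((34 + 34)/2) = 34.
  m_6 = 2*34 - 34 = 34, d_6 = (1206 - 34^2)/2 = 50/2 = 25, a_6 = floor((34 + 34)/25) = 2.
  m_7 = 25*2 - 34 = 16, d_7 = (1206 - 16^2)/25 = 950/25 = 38, a_7 = floor((34 + 16)/38) = 1.
  m_8 = 38*1 - 16 = 22, d_8 = (1206 - 22^2)/38 = 722/38 = 19, a_8 = floor((34 + 22)/19) = 2.
  m_9 = 19*2 - 22 = 16, d_9 = (1206 - 16^2)/19 = 950/19 = 50, a_9 = floor((34 + 16)/50) = 1.
  m_10 = 50*1 - 16 = 34, d_10 = (1206 - 34^2)/50 = 50/50 = 1, a_10 = floor((34 + 34)/1) = 68.
  m_11 = 1*68 - 34 = 34, d_11 = (1206 - 34^2)/1 = 50/1 = 50: (m_11, d_11) = (m_1, d_1) = (34, 50), so from here the quotients repeat a_1, ..., a_10; the period length is 10.
So sqrt(1206) = [34; (1, 2, 1, 2, 34, 2, 1, 2, 1, 68)] with period length k = 10.
k is even, so the fundamental solution of x^2 - 1206y^2 = 1 is (p_{k-1}, q_{k-1}) = (p_9, q_9); compute convergents through index 9.
Convergents (p_i = a_i*p_{i-1} + p_{i-2}, q_i = a_i*q_{i-1} + q_{i-2} with p_{-2}=0, p_{-1}=1, q_{-2}=1, q_{-1}=0):
  i=0: a_0=34, p_0 = 34*1 + 0 = 34, q_0 = 34*0 + 1 = 1.
  i=1: a_1=1, p_1 = 1*34 + 1 = 35, q_1 = 1*1 + 0 = 1.
  i=2: a_2=2, p_2 = 2*35 + 34 = 104, q_2 = 2*1 + 1 = 3.
  i=3: a_3=1, p_3 = 1*104 + 35 = 139, q_3 = 1*3 + 1 = 4.
  i=4: a_4=2, p_4 = 2*139 + 104 = 382, q_4 = 2*4 + 3 = 11.
  i=5: a_5=34, p_5 = 34*382 + 139 = 13127, q_5 = 34*11 + 4 = 378.
  i=6: a_6=2, p_6 = 2*13127 + 382 = 26636, q_6 = 2*378 + 11 = 767.
  i=7: a_7=1, p_7 = 1*26636 + 13127 = 39763, q_7 = 1*767 + 378 = 1145.
  i=8: a_8=2, p_8 = 2*39763 + 26636 = 106162, q_8 = 2*1145 + 767 = 3057.
  i=9: a_9=1, p_9 = 1*106162 + 39763 = 145925, q_9 = 1*3057 + 1145 = 4202.
Check: 145925^2 - 1206*4202^2 = 21294105625 - 21294105624 = 1, so (x, y) = (145925, 4202) solves the equation, and by the theorem it is the least positive solution.

(x, y) = (145925, 4202)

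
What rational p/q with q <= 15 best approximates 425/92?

60/13

Expand x = 425/92 as a continued fraction with the Euclidean algorithm:
  425 = 4*92 + 57, so a_0 = 4.
  92 = 1*57 + 35, so a_1 = 1.
  57 = 1*35 + 22, so a_2 = 1.
  35 = 1*22 + 13, so a_3 = 1.
  22 = 1*13 + 9, so a_4 = 1.
  13 = 1*9 + 4, so a_5 = 1.
  9 = 2*4 + 1, so a_6 = 2.
  4 = 4*1 + 0, so a_7 = 4.
so x = [4; 1, 1, 1, 1, 1, 2, 4].
Convergents (p_i = a_i*p_{i-1} + p_{i-2}, q_i = a_i*q_{i-1} + q_{i-2} with p_{-2}=0, p_{-1}=1, q_{-2}=1, q_{-1}=0), until the denominator exceeds 15:
  i=0: a_0=4, p_0 = 4*1 + 0 = 4, q_0 = 4*0 + 1 = 1.
  i=1: a_1=1, p_1 = 1*4 + 1 = 5, q_1 = 1*1 + 0 = 1.
  i=2: a_2=1, p_2 = 1*5 + 4 = 9, q_2 = 1*1 + 1 = 2.
  i=3: a_3=1, p_3 = 1*9 + 5 = 14, q_3 = 1*2 + 1 = 3.
  i=4: a_4=1, p_4 = 1*14 + 9 = 23, q_4 = 1*3 + 2 = 5.
  i=5: a_5=1, p_5 = 1*23 + 14 = 37, q_5 = 1*5 + 3 = 8.
  i=6: a_6=2, p_6 = 2*37 + 23 = 97, q_6 = 2*8 + 5 = 21.
q_6 = 21 > 15, so the last convergent with denominator <= 15 is p_5/q_5 = 37/8.
The closest fraction with denominator <= 15 is either p_5/q_5 or the intermediate fraction (k*p_5 + p_4)/(k*q_5 + q_4) with the largest k >= 1 whose denominator stays <= 15; these approach x as k grows, and every other convergent or intermediate fraction in range is farther away.
Largest k: floor((15 - q_4)/q_5) = floor((15 - 5)/8) = 1.
That gives (1*37 + 23)/(1*8 + 5) = 60/13.
Compare the errors: |x - 37/8| = |425*8 - 37*92|/(92*8) = 4/736, and |x - 60/13| = |425*13 - 60*92|/(92*13) = 5/1196.
Cross-multiplying, 5*736 = 3680 < 4784 = 4*1196, so 5/1196 is smaller: the intermediate fraction 60/13 is closer to x than 37/8.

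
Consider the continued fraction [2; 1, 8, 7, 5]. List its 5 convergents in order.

2/1, 3/1, 26/9, 185/64, 951/329

Using the convergent recurrence p_i = a_i*p_{i-1} + p_{i-2}, q_i = a_i*q_{i-1} + q_{i-2} with p_{-2}=0, p_{-1}=1, q_{-2}=1, q_{-1}=0:
  i=0: a_0=2, p_0 = 2*1 + 0 = 2, q_0 = 2*0 + 1 = 1.
  i=1: a_1=1, p_1 = 1*2 + 1 = 3, q_1 = 1*1 + 0 = 1.
  i=2: a_2=8, p_2 = 8*3 + 2 = 26, q_2 = 8*1 + 1 = 9.
  i=3: a_3=7, p_3 = 7*26 + 3 = 185, q_3 = 7*9 + 1 = 64.
  i=4: a_4=5, p_4 = 5*185 + 26 = 951, q_4 = 5*64 + 9 = 329.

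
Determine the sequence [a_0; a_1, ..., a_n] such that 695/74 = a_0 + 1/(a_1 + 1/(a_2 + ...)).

Run the Euclidean algorithm on 695 and 74; the successive quotients are the partial quotients a_0, a_1, ... (each step inverts the fractional part left over by the previous one):
  695 = 9*74 + 29, so a_0 = 9.
  74 = 2*29 + 16, so a_1 = 2.
  29 = 1*16 + 13, so a_2 = 1.
  16 = 1*13 + 3, so a_3 = 1.
  13 = 4*3 + 1, so a_4 = 4.
  3 = 3*1 + 0, so a_5 = 3.
The remainder reaches 0 after 6 divisions, so the expansion has 6 partial quotients, read off in order.

[9; 2, 1, 1, 4, 3]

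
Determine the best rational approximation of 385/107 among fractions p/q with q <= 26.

18/5

Expand x = 385/107 as a continued fraction with the Euclidean algorithm:
  385 = 3*107 + 64, so a_0 = 3.
  107 = 1*64 + 43, so a_1 = 1.
  64 = 1*43 + 21, so a_2 = 1.
  43 = 2*21 + 1, so a_3 = 2.
  21 = 21*1 + 0, so a_4 = 21.
so x = [3; 1, 1, 2, 21].
Convergents (p_i = a_i*p_{i-1} + p_{i-2}, q_i = a_i*q_{i-1} + q_{i-2} with p_{-2}=0, p_{-1}=1, q_{-2}=1, q_{-1}=0), until the denominator exceeds 26:
  i=0: a_0=3, p_0 = 3*1 + 0 = 3, q_0 = 3*0 + 1 = 1.
  i=1: a_1=1, p_1 = 1*3 + 1 = 4, q_1 = 1*1 + 0 = 1.
  i=2: a_2=1, p_2 = 1*4 + 3 = 7, q_2 = 1*1 + 1 = 2.
  i=3: a_3=2, p_3 = 2*7 + 4 = 18, q_3 = 2*2 + 1 = 5.
  i=4: a_4=21, p_4 = 21*18 + 7 = 385, q_4 = 21*5 + 2 = 107.
q_4 = 107 > 26, so the last convergent with denominator <= 26 is p_3/q_3 = 18/5.
The closest fraction with denominator <= 26 is either p_3/q_3 or the intermediate fraction (k*p_3 + p_2)/(k*q_3 + q_2) with the largest k >= 1 whose denominator stays <= 26; these approach x as k grows, and every other convergent or intermediate fraction in range is farther away.
Largest k: floor((26 - q_2)/q_3) = floor((26 - 2)/5) = 4.
That gives (4*18 + 7)/(4*5 + 2) = 79/22.
Compare the errors: |x - 18/5| = |385*5 - 18*107|/(107*5) = 1/535, and |x - 79/22| = |385*22 - 79*107|/(107*22) = 17/2354.
Cross-multiplying, 1*2354 = 2354 < 9095 = 17*535, so 1/535 is smaller: the convergent 18/5 is closer to x than 79/22.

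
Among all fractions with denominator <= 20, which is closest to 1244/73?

341/20

Expand x = 1244/73 as a continued fraction with the Euclidean algorithm:
  1244 = 17*73 + 3, so a_0 = 17.
  73 = 24*3 + 1, so a_1 = 24.
  3 = 3*1 + 0, so a_2 = 3.
so x = [17; 24, 3].
Convergents (p_i = a_i*p_{i-1} + p_{i-2}, q_i = a_i*q_{i-1} + q_{i-2} with p_{-2}=0, p_{-1}=1, q_{-2}=1, q_{-1}=0), until the denominator exceeds 20:
  i=0: a_0=17, p_0 = 17*1 + 0 = 17, q_0 = 17*0 + 1 = 1.
  i=1: a_1=24, p_1 = 24*17 + 1 = 409, q_1 = 24*1 + 0 = 24.
q_1 = 24 > 20, so the last convergent with denominator <= 20 is p_0/q_0 = 17/1.
The closest fraction with denominator <= 20 is either p_0/q_0 or the intermediate fraction (k*p_0 + p_{-1})/(k*q_0 + q_{-1}) with the largest k >= 1 whose denominator stays <= 20; these approach x as k grows, and every other convergent or intermediate fraction in range is farther away.
Largest k: floor((20 - q_{-1})/q_0) = floor((20 - 0)/1) = 20 (using the seeds p_{-1} = 1, q_{-1} = 0).
That gives (20*17 + 1)/(20*1 + 0) = 341/20.
Compare the errors: |x - 17/1| = |1244*1 - 17*73|/(73*1) = 3/73, and |x - 341/20| = |1244*20 - 341*73|/(73*20) = 13/1460.
Cross-multiplying, 13*73 = 949 < 4380 = 3*1460, so 13/1460 is smaller: the intermediate fraction 341/20 is closer to x than 17/1.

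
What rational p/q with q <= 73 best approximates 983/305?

29/9

Expand x = 983/305 as a continued fraction with the Euclidean algorithm:
  983 = 3*305 + 68, so a_0 = 3.
  305 = 4*68 + 33, so a_1 = 4.
  68 = 2*33 + 2, so a_2 = 2.
  33 = 16*2 + 1, so a_3 = 16.
  2 = 2*1 + 0, so a_4 = 2.
so x = [3; 4, 2, 16, 2].
Convergents (p_i = a_i*p_{i-1} + p_{i-2}, q_i = a_i*q_{i-1} + q_{i-2} with p_{-2}=0, p_{-1}=1, q_{-2}=1, q_{-1}=0), until the denominator exceeds 73:
  i=0: a_0=3, p_0 = 3*1 + 0 = 3, q_0 = 3*0 + 1 = 1.
  i=1: a_1=4, p_1 = 4*3 + 1 = 13, q_1 = 4*1 + 0 = 4.
  i=2: a_2=2, p_2 = 2*13 + 3 = 29, q_2 = 2*4 + 1 = 9.
  i=3: a_3=16, p_3 = 16*29 + 13 = 477, q_3 = 16*9 + 4 = 148.
q_3 = 148 > 73, so the last convergent with denominator <= 73 is p_2/q_2 = 29/9.
The closest fraction with denominator <= 73 is either p_2/q_2 or the intermediate fraction (k*p_2 + p_1)/(k*q_2 + q_1) with the largest k >= 1 whose denominator stays <= 73; these approach x as k grows, and every other convergent or intermediate fraction in range is farther away.
Largest k: floor((73 - q_1)/q_2) = floor((73 - 4)/9) = 7.
That gives (7*29 + 13)/(7*9 + 4) = 216/67.
Compare the errors: |x - 29/9| = |983*9 - 29*305|/(305*9) = 2/2745, and |x - 216/67| = |983*67 - 216*305|/(305*67) = 19/20435.
Cross-multiplying, 2*20435 = 40870 < 52155 = 19*2745, so 2/2745 is smaller: the convergent 29/9 is closer to x than 216/67.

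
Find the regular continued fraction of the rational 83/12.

[6; 1, 11]

Run the Euclidean algorithm on 83 and 12; the successive quotients are the partial quotients a_0, a_1, ... (each step inverts the fractional part left over by the previous one):
  83 = 6*12 + 11, so a_0 = 6.
  12 = 1*11 + 1, so a_1 = 1.
  11 = 11*1 + 0, so a_2 = 11.
The remainder reaches 0 after 3 divisions, so the expansion has 3 partial quotients, read off in order.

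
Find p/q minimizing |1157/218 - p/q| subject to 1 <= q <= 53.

Expand x = 1157/218 as a continued fraction with the Euclidean algorithm:
  1157 = 5*218 + 67, so a_0 = 5.
  218 = 3*67 + 17, so a_1 = 3.
  67 = 3*17 + 16, so a_2 = 3.
  17 = 1*16 + 1, so a_3 = 1.
  16 = 16*1 + 0, so a_4 = 16.
so x = [5; 3, 3, 1, 16].
Convergents (p_i = a_i*p_{i-1} + p_{i-2}, q_i = a_i*q_{i-1} + q_{i-2} with p_{-2}=0, p_{-1}=1, q_{-2}=1, q_{-1}=0), until the denominator exceeds 53:
  i=0: a_0=5, p_0 = 5*1 + 0 = 5, q_0 = 5*0 + 1 = 1.
  i=1: a_1=3, p_1 = 3*5 + 1 = 16, q_1 = 3*1 + 0 = 3.
  i=2: a_2=3, p_2 = 3*16 + 5 = 53, q_2 = 3*3 + 1 = 10.
  i=3: a_3=1, p_3 = 1*53 + 16 = 69, q_3 = 1*10 + 3 = 13.
  i=4: a_4=16, p_4 = 16*69 + 53 = 1157, q_4 = 16*13 + 10 = 218.
q_4 = 218 > 53, so the last convergent with denominator <= 53 is p_3/q_3 = 69/13.
The closest fraction with denominator <= 53 is either p_3/q_3 or the intermediate fraction (k*p_3 + p_2)/(k*q_3 + q_2) with the largest k >= 1 whose denominator stays <= 53; these approach x as k grows, and every other convergent or intermediate fraction in range is farther away.
Largest k: floor((53 - q_2)/q_3) = floor((53 - 10)/13) = 3.
That gives (3*69 + 53)/(3*13 + 10) = 260/49.
Compare the errors: |x - 69/13| = |1157*13 - 69*218|/(218*13) = 1/2834, and |x - 260/49| = |1157*49 - 260*218|/(218*49) = 13/10682.
Cross-multiplying, 1*10682 = 10682 < 36842 = 13*2834, so 1/2834 is smaller: the convergent 69/13 is closer to x than 260/49.

69/13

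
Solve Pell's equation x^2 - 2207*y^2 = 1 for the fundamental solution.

(x, y) = (2208, 47)

First expand sqrt(2207) as a continued fraction. With x_i = (sqrt(2207) + m_i)/d_i and (m_0, d_0) = (0, 1): a_0 = floor(sqrt(2207)) = 46, since 46^2 = 2116 <= 2207 < 2209 = 47^2.
Iterate m_{i+1} = d_i*a_i - m_i, d_{i+1} = (2207 - m_{i+1}^2)/d_i, a_{i+1} = floor((a_0 + m_{i+1})/d_{i+1}):
  m_1 = 1*46 - 0 = 46, d_1 = (2207 - 46^2)/1 = 91/1 = 91, a_1 = floor((46 + 46)/91) = 1.
  m_2 = 91*1 - 46 = 45, d_2 = (2207 - 45^2)/91 = 182/91 = 2, a_2 = floor((46 + 45)/2) = 45.
  m_3 = 2*45 - 45 = 45, d_3 = (2207 - 45^2)/2 = 182/2 = 91, a_3 = floor((46 + 45)/91) = 1.
  m_4 = 91*1 - 45 = 46, d_4 = (2207 - 46^2)/91 = 91/91 = 1, a_4 = floor((46 + 46)/1) = 92.
  m_5 = 1*92 - 46 = 46, d_5 = (2207 - 46^2)/1 = 91/1 = 91: (m_5, d_5) = (m_1, d_1) = (46, 91), so from here the quotients repeat a_1, ..., a_4; the period length is 4.
So sqrt(2207) = [46; (1, 45, 1, 92)] with period length k = 4.
k is even, so the fundamental solution of x^2 - 2207y^2 = 1 is (p_{k-1}, q_{k-1}) = (p_3, q_3); compute convergents through index 3.
Convergents (p_i = a_i*p_{i-1} + p_{i-2}, q_i = a_i*q_{i-1} + q_{i-2} with p_{-2}=0, p_{-1}=1, q_{-2}=1, q_{-1}=0):
  i=0: a_0=46, p_0 = 46*1 + 0 = 46, q_0 = 46*0 + 1 = 1.
  i=1: a_1=1, p_1 = 1*46 + 1 = 47, q_1 = 1*1 + 0 = 1.
  i=2: a_2=45, p_2 = 45*47 + 46 = 2161, q_2 = 45*1 + 1 = 46.
  i=3: a_3=1, p_3 = 1*2161 + 47 = 2208, q_3 = 1*46 + 1 = 47.
Check: 2208^2 - 2207*47^2 = 4875264 - 4875263 = 1, so (x, y) = (2208, 47) solves the equation, and by the theorem it is the least positive solution.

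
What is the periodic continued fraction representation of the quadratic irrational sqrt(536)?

Write x_i = (sqrt(536) + m_i)/d_i with (m_0, d_0) = (0, 1). a_0 = floor(sqrt(536)) = 23, since 23^2 = 529 <= 536 < 576 = 24^2.
Iterate m_{i+1} = d_i*a_i - m_i, d_{i+1} = (536 - m_{i+1}^2)/d_i, a_{i+1} = floor((a_0 + m_{i+1})/d_{i+1}):
  m_1 = 1*23 - 0 = 23, d_1 = (536 - 23^2)/1 = 7/1 = 7, a_1 = floor((23 + 23)/7) = 6.
  m_2 = 7*6 - 23 = 19, d_2 = (536 - 19^2)/7 = 175/7 = 25, a_2 = floor((23 + 19)/25) = 1.
  m_3 = 25*1 - 19 = 6, d_3 = (536 - 6^2)/25 = 500/25 = 20, a_3 = floor((23 + 6)/20) = 1.
  m_4 = 20*1 - 6 = 14, d_4 = (536 - 14^2)/20 = 340/20 = 17, a_4 = floor((23 + 14)/17) = 2.
  m_5 = 17*2 - 14 = 20, d_5 = (536 - 20^2)/17 = 136/17 = 8, a_5 = floor((23 + 20)/8) = 5.
  m_6 = 8*5 - 20 = 20, d_6 = (536 - 20^2)/8 = 136/8 = 17, a_6 = floor((23 + 20)/17) = 2.
  m_7 = 17*2 - 20 = 14, d_7 = (536 - 14^2)/17 = 340/17 = 20, a_7 = floor((23 + 14)/20) = 1.
  m_8 = 20*1 - 14 = 6, d_8 = (536 - 6^2)/20 = 500/20 = 25, a_8 = floor((23 + 6)/25) = 1.
  m_9 = 25*1 - 6 = 19, d_9 = (536 - 19^2)/25 = 175/25 = 7, a_9 = floor((23 + 19)/7) = 6.
  m_10 = 7*6 - 19 = 23, d_10 = (536 - 23^2)/7 = 7/7 = 1, a_10 = floor((23 + 23)/1) = 46.
  m_11 = 1*46 - 23 = 23, d_11 = (536 - 23^2)/1 = 7/1 = 7: (m_11, d_11) = (m_1, d_1) = (23, 7), so from here the quotients repeat a_1, ..., a_10; the period length is 10.
Hence the expansion of sqrt(536) is a_0 = 23 followed by the repeating block 6, 1, 1, 2, 5, 2, 1, 1, 6, 46 (period 10).

[23; (6, 1, 1, 2, 5, 2, 1, 1, 6, 46)]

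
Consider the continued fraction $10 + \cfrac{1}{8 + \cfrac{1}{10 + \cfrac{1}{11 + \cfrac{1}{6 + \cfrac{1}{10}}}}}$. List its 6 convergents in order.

10/1, 81/8, 820/81, 9101/899, 55426/5475, 563361/55649

Using the convergent recurrence p_i = a_i*p_{i-1} + p_{i-2}, q_i = a_i*q_{i-1} + q_{i-2} with p_{-2}=0, p_{-1}=1, q_{-2}=1, q_{-1}=0:
  i=0: a_0=10, p_0 = 10*1 + 0 = 10, q_0 = 10*0 + 1 = 1.
  i=1: a_1=8, p_1 = 8*10 + 1 = 81, q_1 = 8*1 + 0 = 8.
  i=2: a_2=10, p_2 = 10*81 + 10 = 820, q_2 = 10*8 + 1 = 81.
  i=3: a_3=11, p_3 = 11*820 + 81 = 9101, q_3 = 11*81 + 8 = 899.
  i=4: a_4=6, p_4 = 6*9101 + 820 = 55426, q_4 = 6*899 + 81 = 5475.
  i=5: a_5=10, p_5 = 10*55426 + 9101 = 563361, q_5 = 10*5475 + 899 = 55649.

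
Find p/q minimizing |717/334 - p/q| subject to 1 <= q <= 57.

Expand x = 717/334 as a continued fraction with the Euclidean algorithm:
  717 = 2*334 + 49, so a_0 = 2.
  334 = 6*49 + 40, so a_1 = 6.
  49 = 1*40 + 9, so a_2 = 1.
  40 = 4*9 + 4, so a_3 = 4.
  9 = 2*4 + 1, so a_4 = 2.
  4 = 4*1 + 0, so a_5 = 4.
so x = [2; 6, 1, 4, 2, 4].
Convergents (p_i = a_i*p_{i-1} + p_{i-2}, q_i = a_i*q_{i-1} + q_{i-2} with p_{-2}=0, p_{-1}=1, q_{-2}=1, q_{-1}=0), until the denominator exceeds 57:
  i=0: a_0=2, p_0 = 2*1 + 0 = 2, q_0 = 2*0 + 1 = 1.
  i=1: a_1=6, p_1 = 6*2 + 1 = 13, q_1 = 6*1 + 0 = 6.
  i=2: a_2=1, p_2 = 1*13 + 2 = 15, q_2 = 1*6 + 1 = 7.
  i=3: a_3=4, p_3 = 4*15 + 13 = 73, q_3 = 4*7 + 6 = 34.
  i=4: a_4=2, p_4 = 2*73 + 15 = 161, q_4 = 2*34 + 7 = 75.
q_4 = 75 > 57, so the last convergent with denominator <= 57 is p_3/q_3 = 73/34.
The closest fraction with denominator <= 57 is either p_3/q_3 or the intermediate fraction (k*p_3 + p_2)/(k*q_3 + q_2) with the largest k >= 1 whose denominator stays <= 57; these approach x as k grows, and every other convergent or intermediate fraction in range is farther away.
Largest k: floor((57 - q_2)/q_3) = floor((57 - 7)/34) = 1.
That gives (1*73 + 15)/(1*34 + 7) = 88/41.
Compare the errors: |x - 73/34| = |717*34 - 73*334|/(334*34) = 4/11356, and |x - 88/41| = |717*41 - 88*334|/(334*41) = 5/13694.
Cross-multiplying, 4*13694 = 54776 < 56780 = 5*11356, so 4/11356 is smaller: the convergent 73/34 is closer to x than 88/41.

73/34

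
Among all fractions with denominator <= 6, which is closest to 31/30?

Expand x = 31/30 as a continued fraction with the Euclidean algorithm:
  31 = 1*30 + 1, so a_0 = 1.
  30 = 30*1 + 0, so a_1 = 30.
so x = [1; 30].
Convergents (p_i = a_i*p_{i-1} + p_{i-2}, q_i = a_i*q_{i-1} + q_{i-2} with p_{-2}=0, p_{-1}=1, q_{-2}=1, q_{-1}=0), until the denominator exceeds 6:
  i=0: a_0=1, p_0 = 1*1 + 0 = 1, q_0 = 1*0 + 1 = 1.
  i=1: a_1=30, p_1 = 30*1 + 1 = 31, q_1 = 30*1 + 0 = 30.
q_1 = 30 > 6, so the last convergent with denominator <= 6 is p_0/q_0 = 1/1.
The closest fraction with denominator <= 6 is either p_0/q_0 or the intermediate fraction (k*p_0 + p_{-1})/(k*q_0 + q_{-1}) with the largest k >= 1 whose denominator stays <= 6; these approach x as k grows, and every other convergent or intermediate fraction in range is farther away.
Largest k: floor((6 - q_{-1})/q_0) = floor((6 - 0)/1) = 6 (using the seeds p_{-1} = 1, q_{-1} = 0).
That gives (6*1 + 1)/(6*1 + 0) = 7/6.
Compare the errors: |x - 1/1| = |31*1 - 1*30|/(30*1) = 1/30, and |x - 7/6| = |31*6 - 7*30|/(30*6) = 24/180.
Cross-multiplying, 1*180 = 180 < 720 = 24*30, so 1/30 is smaller: the convergent 1/1 is closer to x than 7/6.

1/1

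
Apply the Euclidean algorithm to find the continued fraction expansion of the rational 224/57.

[3; 1, 13, 4]

Run the Euclidean algorithm on 224 and 57; the successive quotients are the partial quotients a_0, a_1, ... (each step inverts the fractional part left over by the previous one):
  224 = 3*57 + 53, so a_0 = 3.
  57 = 1*53 + 4, so a_1 = 1.
  53 = 13*4 + 1, so a_2 = 13.
  4 = 4*1 + 0, so a_3 = 4.
The remainder reaches 0 after 4 divisions, so the expansion has 4 partial quotients, read off in order.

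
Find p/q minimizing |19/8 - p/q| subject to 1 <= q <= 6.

Expand x = 19/8 as a continued fraction with the Euclidean algorithm:
  19 = 2*8 + 3, so a_0 = 2.
  8 = 2*3 + 2, so a_1 = 2.
  3 = 1*2 + 1, so a_2 = 1.
  2 = 2*1 + 0, so a_3 = 2.
so x = [2; 2, 1, 2].
Convergents (p_i = a_i*p_{i-1} + p_{i-2}, q_i = a_i*q_{i-1} + q_{i-2} with p_{-2}=0, p_{-1}=1, q_{-2}=1, q_{-1}=0), until the denominator exceeds 6:
  i=0: a_0=2, p_0 = 2*1 + 0 = 2, q_0 = 2*0 + 1 = 1.
  i=1: a_1=2, p_1 = 2*2 + 1 = 5, q_1 = 2*1 + 0 = 2.
  i=2: a_2=1, p_2 = 1*5 + 2 = 7, q_2 = 1*2 + 1 = 3.
  i=3: a_3=2, p_3 = 2*7 + 5 = 19, q_3 = 2*3 + 2 = 8.
q_3 = 8 > 6, so the last convergent with denominator <= 6 is p_2/q_2 = 7/3.
The closest fraction with denominator <= 6 is either p_2/q_2 or the intermediate fraction (k*p_2 + p_1)/(k*q_2 + q_1) with the largest k >= 1 whose denominator stays <= 6; these approach x as k grows, and every other convergent or intermediate fraction in range is farther away.
Largest k: floor((6 - q_1)/q_2) = floor((6 - 2)/3) = 1.
That gives (1*7 + 5)/(1*3 + 2) = 12/5.
Compare the errors: |x - 7/3| = |19*3 - 7*8|/(8*3) = 1/24, and |x - 12/5| = |19*5 - 12*8|/(8*5) = 1/40.
Cross-multiplying, 1*24 = 24 < 40 = 1*40, so 1/40 is smaller: the intermediate fraction 12/5 is closer to x than 7/3.

12/5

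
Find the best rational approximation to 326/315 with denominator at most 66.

Expand x = 326/315 as a continued fraction with the Euclidean algorithm:
  326 = 1*315 + 11, so a_0 = 1.
  315 = 28*11 + 7, so a_1 = 28.
  11 = 1*7 + 4, so a_2 = 1.
  7 = 1*4 + 3, so a_3 = 1.
  4 = 1*3 + 1, so a_4 = 1.
  3 = 3*1 + 0, so a_5 = 3.
so x = [1; 28, 1, 1, 1, 3].
Convergents (p_i = a_i*p_{i-1} + p_{i-2}, q_i = a_i*q_{i-1} + q_{i-2} with p_{-2}=0, p_{-1}=1, q_{-2}=1, q_{-1}=0), until the denominator exceeds 66:
  i=0: a_0=1, p_0 = 1*1 + 0 = 1, q_0 = 1*0 + 1 = 1.
  i=1: a_1=28, p_1 = 28*1 + 1 = 29, q_1 = 28*1 + 0 = 28.
  i=2: a_2=1, p_2 = 1*29 + 1 = 30, q_2 = 1*28 + 1 = 29.
  i=3: a_3=1, p_3 = 1*30 + 29 = 59, q_3 = 1*29 + 28 = 57.
  i=4: a_4=1, p_4 = 1*59 + 30 = 89, q_4 = 1*57 + 29 = 86.
q_4 = 86 > 66, so the last convergent with denominator <= 66 is p_3/q_3 = 59/57.
The closest fraction with denominator <= 66 is either p_3/q_3 or the intermediate fraction (k*p_3 + p_2)/(k*q_3 + q_2) with the largest k >= 1 whose denominator stays <= 66; these approach x as k grows, and every other convergent or intermediate fraction in range is farther away.
Largest k: floor((66 - q_2)/q_3) = floor((66 - 29)/57) = 0.
Since k = 0, no intermediate fraction beyond p_3/q_3 has denominator <= 66, so the convergent 59/57 is the closest (its error is |326*57 - 59*315|/(315*57) = 3/17955).

59/57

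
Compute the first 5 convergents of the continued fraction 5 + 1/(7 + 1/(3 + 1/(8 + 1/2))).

5/1, 36/7, 113/22, 940/183, 1993/388

Using the convergent recurrence p_i = a_i*p_{i-1} + p_{i-2}, q_i = a_i*q_{i-1} + q_{i-2} with p_{-2}=0, p_{-1}=1, q_{-2}=1, q_{-1}=0:
  i=0: a_0=5, p_0 = 5*1 + 0 = 5, q_0 = 5*0 + 1 = 1.
  i=1: a_1=7, p_1 = 7*5 + 1 = 36, q_1 = 7*1 + 0 = 7.
  i=2: a_2=3, p_2 = 3*36 + 5 = 113, q_2 = 3*7 + 1 = 22.
  i=3: a_3=8, p_3 = 8*113 + 36 = 940, q_3 = 8*22 + 7 = 183.
  i=4: a_4=2, p_4 = 2*940 + 113 = 1993, q_4 = 2*183 + 22 = 388.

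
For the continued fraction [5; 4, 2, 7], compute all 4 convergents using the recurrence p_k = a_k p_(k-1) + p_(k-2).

5/1, 21/4, 47/9, 350/67

Using the convergent recurrence p_i = a_i*p_{i-1} + p_{i-2}, q_i = a_i*q_{i-1} + q_{i-2} with p_{-2}=0, p_{-1}=1, q_{-2}=1, q_{-1}=0:
  i=0: a_0=5, p_0 = 5*1 + 0 = 5, q_0 = 5*0 + 1 = 1.
  i=1: a_1=4, p_1 = 4*5 + 1 = 21, q_1 = 4*1 + 0 = 4.
  i=2: a_2=2, p_2 = 2*21 + 5 = 47, q_2 = 2*4 + 1 = 9.
  i=3: a_3=7, p_3 = 7*47 + 21 = 350, q_3 = 7*9 + 4 = 67.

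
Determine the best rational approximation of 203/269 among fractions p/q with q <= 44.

Expand x = 203/269 as a continued fraction with the Euclidean algorithm:
  203 = 0*269 + 203, so a_0 = 0.
  269 = 1*203 + 66, so a_1 = 1.
  203 = 3*66 + 5, so a_2 = 3.
  66 = 13*5 + 1, so a_3 = 13.
  5 = 5*1 + 0, so a_4 = 5.
so x = [0; 1, 3, 13, 5].
Convergents (p_i = a_i*p_{i-1} + p_{i-2}, q_i = a_i*q_{i-1} + q_{i-2} with p_{-2}=0, p_{-1}=1, q_{-2}=1, q_{-1}=0), until the denominator exceeds 44:
  i=0: a_0=0, p_0 = 0*1 + 0 = 0, q_0 = 0*0 + 1 = 1.
  i=1: a_1=1, p_1 = 1*0 + 1 = 1, q_1 = 1*1 + 0 = 1.
  i=2: a_2=3, p_2 = 3*1 + 0 = 3, q_2 = 3*1 + 1 = 4.
  i=3: a_3=13, p_3 = 13*3 + 1 = 40, q_3 = 13*4 + 1 = 53.
q_3 = 53 > 44, so the last convergent with denominator <= 44 is p_2/q_2 = 3/4.
The closest fraction with denominator <= 44 is either p_2/q_2 or the intermediate fraction (k*p_2 + p_1)/(k*q_2 + q_1) with the largest k >= 1 whose denominator stays <= 44; these approach x as k grows, and every other convergent or intermediate fraction in range is farther away.
Largest k: floor((44 - q_1)/q_2) = floor((44 - 1)/4) = 10.
That gives (10*3 + 1)/(10*4 + 1) = 31/41.
Compare the errors: |x - 3/4| = |203*4 - 3*269|/(269*4) = 5/1076, and |x - 31/41| = |203*41 - 31*269|/(269*41) = 16/11029.
Cross-multiplying, 16*1076 = 17216 < 55145 = 5*11029, so 16/11029 is smaller: the intermediate fraction 31/41 is closer to x than 3/4.

31/41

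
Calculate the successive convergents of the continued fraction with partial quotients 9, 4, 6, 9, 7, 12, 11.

9/1, 37/4, 231/25, 2116/229, 15043/1628, 182632/19765, 2023995/219043

Using the convergent recurrence p_i = a_i*p_{i-1} + p_{i-2}, q_i = a_i*q_{i-1} + q_{i-2} with p_{-2}=0, p_{-1}=1, q_{-2}=1, q_{-1}=0:
  i=0: a_0=9, p_0 = 9*1 + 0 = 9, q_0 = 9*0 + 1 = 1.
  i=1: a_1=4, p_1 = 4*9 + 1 = 37, q_1 = 4*1 + 0 = 4.
  i=2: a_2=6, p_2 = 6*37 + 9 = 231, q_2 = 6*4 + 1 = 25.
  i=3: a_3=9, p_3 = 9*231 + 37 = 2116, q_3 = 9*25 + 4 = 229.
  i=4: a_4=7, p_4 = 7*2116 + 231 = 15043, q_4 = 7*229 + 25 = 1628.
  i=5: a_5=12, p_5 = 12*15043 + 2116 = 182632, q_5 = 12*1628 + 229 = 19765.
  i=6: a_6=11, p_6 = 11*182632 + 15043 = 2023995, q_6 = 11*19765 + 1628 = 219043.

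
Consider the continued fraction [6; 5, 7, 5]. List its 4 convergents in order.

Using the convergent recurrence p_i = a_i*p_{i-1} + p_{i-2}, q_i = a_i*q_{i-1} + q_{i-2} with p_{-2}=0, p_{-1}=1, q_{-2}=1, q_{-1}=0:
  i=0: a_0=6, p_0 = 6*1 + 0 = 6, q_0 = 6*0 + 1 = 1.
  i=1: a_1=5, p_1 = 5*6 + 1 = 31, q_1 = 5*1 + 0 = 5.
  i=2: a_2=7, p_2 = 7*31 + 6 = 223, q_2 = 7*5 + 1 = 36.
  i=3: a_3=5, p_3 = 5*223 + 31 = 1146, q_3 = 5*36 + 5 = 185.

6/1, 31/5, 223/36, 1146/185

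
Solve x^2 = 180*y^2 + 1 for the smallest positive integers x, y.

(x, y) = (161, 12)

First expand sqrt(180) as a continued fraction. With x_i = (sqrt(180) + m_i)/d_i and (m_0, d_0) = (0, 1): a_0 = floor(sqrt(180)) = 13, since 13^2 = 169 <= 180 < 196 = 14^2.
Iterate m_{i+1} = d_i*a_i - m_i, d_{i+1} = (180 - m_{i+1}^2)/d_i, a_{i+1} = floor((a_0 + m_{i+1})/d_{i+1}):
  m_1 = 1*13 - 0 = 13, d_1 = (180 - 13^2)/1 = 11/1 = 11, a_1 = floor((13 + 13)/11) = 2.
  m_2 = 11*2 - 13 = 9, d_2 = (180 - 9^2)/11 = 99/11 = 9, a_2 = floor((13 + 9)/9) = 2.
  m_3 = 9*2 - 9 = 9, d_3 = (180 - 9^2)/9 = 99/9 = 11, a_3 = floor((13 + 9)/11) = 2.
  m_4 = 11*2 - 9 = 13, d_4 = (180 - 13^2)/11 = 11/11 = 1, a_4 = floor((13 + 13)/1) = 26.
  m_5 = 1*26 - 13 = 13, d_5 = (180 - 13^2)/1 = 11/1 = 11: (m_5, d_5) = (m_1, d_1) = (13, 11), so from here the quotients repeat a_1, ..., a_4; the period length is 4.
So sqrt(180) = [13; (2, 2, 2, 26)] with period length k = 4.
k is even, so the fundamental solution of x^2 - 180y^2 = 1 is (p_{k-1}, q_{k-1}) = (p_3, q_3); compute convergents through index 3.
Convergents (p_i = a_i*p_{i-1} + p_{i-2}, q_i = a_i*q_{i-1} + q_{i-2} with p_{-2}=0, p_{-1}=1, q_{-2}=1, q_{-1}=0):
  i=0: a_0=13, p_0 = 13*1 + 0 = 13, q_0 = 13*0 + 1 = 1.
  i=1: a_1=2, p_1 = 2*13 + 1 = 27, q_1 = 2*1 + 0 = 2.
  i=2: a_2=2, p_2 = 2*27 + 13 = 67, q_2 = 2*2 + 1 = 5.
  i=3: a_3=2, p_3 = 2*67 + 27 = 161, q_3 = 2*5 + 2 = 12.
Check: 161^2 - 180*12^2 = 25921 - 25920 = 1, so (x, y) = (161, 12) solves the equation, and by the theorem it is the least positive solution.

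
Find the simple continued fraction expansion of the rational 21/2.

Run the Euclidean algorithm on 21 and 2; the successive quotients are the partial quotients a_0, a_1, ... (each step inverts the fractional part left over by the previous one):
  21 = 10*2 + 1, so a_0 = 10.
  2 = 2*1 + 0, so a_1 = 2.
The remainder reaches 0 after 2 divisions, so the expansion has 2 partial quotients, read off in order.

[10; 2]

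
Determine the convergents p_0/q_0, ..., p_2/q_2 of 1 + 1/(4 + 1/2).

Using the convergent recurrence p_i = a_i*p_{i-1} + p_{i-2}, q_i = a_i*q_{i-1} + q_{i-2} with p_{-2}=0, p_{-1}=1, q_{-2}=1, q_{-1}=0:
  i=0: a_0=1, p_0 = 1*1 + 0 = 1, q_0 = 1*0 + 1 = 1.
  i=1: a_1=4, p_1 = 4*1 + 1 = 5, q_1 = 4*1 + 0 = 4.
  i=2: a_2=2, p_2 = 2*5 + 1 = 11, q_2 = 2*4 + 1 = 9.

1/1, 5/4, 11/9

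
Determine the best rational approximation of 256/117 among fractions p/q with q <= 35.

Expand x = 256/117 as a continued fraction with the Euclidean algorithm:
  256 = 2*117 + 22, so a_0 = 2.
  117 = 5*22 + 7, so a_1 = 5.
  22 = 3*7 + 1, so a_2 = 3.
  7 = 7*1 + 0, so a_3 = 7.
so x = [2; 5, 3, 7].
Convergents (p_i = a_i*p_{i-1} + p_{i-2}, q_i = a_i*q_{i-1} + q_{i-2} with p_{-2}=0, p_{-1}=1, q_{-2}=1, q_{-1}=0), until the denominator exceeds 35:
  i=0: a_0=2, p_0 = 2*1 + 0 = 2, q_0 = 2*0 + 1 = 1.
  i=1: a_1=5, p_1 = 5*2 + 1 = 11, q_1 = 5*1 + 0 = 5.
  i=2: a_2=3, p_2 = 3*11 + 2 = 35, q_2 = 3*5 + 1 = 16.
  i=3: a_3=7, p_3 = 7*35 + 11 = 256, q_3 = 7*16 + 5 = 117.
q_3 = 117 > 35, so the last convergent with denominator <= 35 is p_2/q_2 = 35/16.
The closest fraction with denominator <= 35 is either p_2/q_2 or the intermediate fraction (k*p_2 + p_1)/(k*q_2 + q_1) with the largest k >= 1 whose denominator stays <= 35; these approach x as k grows, and every other convergent or intermediate fraction in range is farther away.
Largest k: floor((35 - q_1)/q_2) = floor((35 - 5)/16) = 1.
That gives (1*35 + 11)/(1*16 + 5) = 46/21.
Compare the errors: |x - 35/16| = |256*16 - 35*117|/(117*16) = 1/1872, and |x - 46/21| = |256*21 - 46*117|/(117*21) = 6/2457.
Cross-multiplying, 1*2457 = 2457 < 11232 = 6*1872, so 1/1872 is smaller: the convergent 35/16 is closer to x than 46/21.

35/16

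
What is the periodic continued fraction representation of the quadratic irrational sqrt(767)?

Write x_i = (sqrt(767) + m_i)/d_i with (m_0, d_0) = (0, 1). a_0 = floor(sqrt(767)) = 27, since 27^2 = 729 <= 767 < 784 = 28^2.
Iterate m_{i+1} = d_i*a_i - m_i, d_{i+1} = (767 - m_{i+1}^2)/d_i, a_{i+1} = floor((a_0 + m_{i+1})/d_{i+1}):
  m_1 = 1*27 - 0 = 27, d_1 = (767 - 27^2)/1 = 38/1 = 38, a_1 = floor((27 + 27)/38) = 1.
  m_2 = 38*1 - 27 = 11, d_2 = (767 - 11^2)/38 = 646/38 = 17, a_2 = floor((27 + 11)/17) = 2.
  m_3 = 17*2 - 11 = 23, d_3 = (767 - 23^2)/17 = 238/17 = 14, a_3 = floor((27 + 23)/14) = 3.
  m_4 = 14*3 - 23 = 19, d_4 = (767 - 19^2)/14 = 406/14 = 29, a_4 = floor((27 + 19)/29) = 1.
  m_5 = 29*1 - 19 = 10, d_5 = (767 - 10^2)/29 = 667/29 = 23, a_5 = floor((27 + 10)/23) = 1.
  m_6 = 23*1 - 10 = 13, d_6 = (767 - 13^2)/23 = 598/23 = 26, a_6 = floor((27 + 13)/26) = 1.
  m_7 = 26*1 - 13 = 13, d_7 = (767 - 13^2)/26 = 598/26 = 23, a_7 = floor((27 + 13)/23) = 1.
  m_8 = 23*1 - 13 = 10, d_8 = (767 - 10^2)/23 = 667/23 = 29, a_8 = floor((27 + 10)/29) = 1.
  m_9 = 29*1 - 10 = 19, d_9 = (767 - 19^2)/29 = 406/29 = 14, a_9 = floor((27 + 19)/14) = 3.
  m_10 = 14*3 - 19 = 23, d_10 = (767 - 23^2)/14 = 238/14 = 17, a_10 = floor((27 + 23)/17) = 2.
  m_11 = 17*2 - 23 = 11, d_11 = (767 - 11^2)/17 = 646/17 = 38, a_11 = floor((27 + 11)/38) = 1.
  m_12 = 38*1 - 11 = 27, d_12 = (767 - 27^2)/38 = 38/38 = 1, a_12 = floor((27 + 27)/1) = 54.
  m_13 = 1*54 - 27 = 27, d_13 = (767 - 27^2)/1 = 38/1 = 38: (m_13, d_13) = (m_1, d_1) = (27, 38), so from here the quotients repeat a_1, ..., a_12; the period length is 12.
Hence the expansion of sqrt(767) is a_0 = 27 followed by the repeating block 1, 2, 3, 1, 1, 1, 1, 1, 3, 2, 1, 54 (period 12).

[27; (1, 2, 3, 1, 1, 1, 1, 1, 3, 2, 1, 54)]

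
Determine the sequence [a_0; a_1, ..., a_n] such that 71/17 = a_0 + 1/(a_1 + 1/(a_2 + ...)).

[4; 5, 1, 2]

Run the Euclidean algorithm on 71 and 17; the successive quotients are the partial quotients a_0, a_1, ... (each step inverts the fractional part left over by the previous one):
  71 = 4*17 + 3, so a_0 = 4.
  17 = 5*3 + 2, so a_1 = 5.
  3 = 1*2 + 1, so a_2 = 1.
  2 = 2*1 + 0, so a_3 = 2.
The remainder reaches 0 after 4 divisions, so the expansion has 4 partial quotients, read off in order.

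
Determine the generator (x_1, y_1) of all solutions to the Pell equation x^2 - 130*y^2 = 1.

First expand sqrt(130) as a continued fraction. With x_i = (sqrt(130) + m_i)/d_i and (m_0, d_0) = (0, 1): a_0 = floor(sqrt(130)) = 11, since 11^2 = 121 <= 130 < 144 = 12^2.
Iterate m_{i+1} = d_i*a_i - m_i, d_{i+1} = (130 - m_{i+1}^2)/d_i, a_{i+1} = floor((a_0 + m_{i+1})/d_{i+1}):
  m_1 = 1*11 - 0 = 11, d_1 = (130 - 11^2)/1 = 9/1 = 9, a_1 = floor((11 + 11)/9) = 2.
  m_2 = 9*2 - 11 = 7, d_2 = (130 - 7^2)/9 = 81/9 = 9, a_2 = floor((11 + 7)/9) = 2.
  m_3 = 9*2 - 7 = 11, d_3 = (130 - 11^2)/9 = 9/9 = 1, a_3 = floor((11 + 11)/1) = 22.
  m_4 = 1*22 - 11 = 11, d_4 = (130 - 11^2)/1 = 9/1 = 9: (m_4, d_4) = (m_1, d_1) = (11, 9), so from here the quotients repeat a_1, ..., a_3; the period length is 3.
So sqrt(130) = [11; (2, 2, 22)] with period length k = 3.
k is odd, so (p_{k-1}, q_{k-1}) only solves x^2 - 130y^2 = -1 and the fundamental solution of x^2 - 130y^2 = 1 is (p_{2k-1}, q_{2k-1}) = (p_5, q_5); compute convergents through index 5, running through the period twice.
Convergents (p_i = a_i*p_{i-1} + p_{i-2}, q_i = a_i*q_{i-1} + q_{i-2} with p_{-2}=0, p_{-1}=1, q_{-2}=1, q_{-1}=0):
  i=0: a_0=11, p_0 = 11*1 + 0 = 11, q_0 = 11*0 + 1 = 1.
  i=1: a_1=2, p_1 = 2*11 + 1 = 23, q_1 = 2*1 + 0 = 2.
  i=2: a_2=2, p_2 = 2*23 + 11 = 57, q_2 = 2*2 + 1 = 5.
  i=3: a_3=22, p_3 = 22*57 + 23 = 1277, q_3 = 22*5 + 2 = 112.
  i=4: a_4=2, p_4 = 2*1277 + 57 = 2611, q_4 = 2*112 + 5 = 229.
  i=5: a_5=2, p_5 = 2*2611 + 1277 = 6499, q_5 = 2*229 + 112 = 570.
Indeed p_2^2 - 130*q_2^2 = 3249 - 3250 = -1, not +1.
Check: 6499^2 - 130*570^2 = 42237001 - 42237000 = 1, so (x, y) = (6499, 570) solves the equation, and by the theorem it is the least positive solution.

(x, y) = (6499, 570)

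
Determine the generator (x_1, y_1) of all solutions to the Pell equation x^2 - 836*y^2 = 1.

(x, y) = (46551, 1610)

First expand sqrt(836) as a continued fraction. With x_i = (sqrt(836) + m_i)/d_i and (m_0, d_0) = (0, 1): a_0 = floor(sqrt(836)) = 28, since 28^2 = 784 <= 836 < 841 = 29^2.
Iterate m_{i+1} = d_i*a_i - m_i, d_{i+1} = (836 - m_{i+1}^2)/d_i, a_{i+1} = floor((a_0 + m_{i+1})/d_{i+1}):
  m_1 = 1*28 - 0 = 28, d_1 = (836 - 28^2)/1 = 52/1 = 52, a_1 = floor((28 + 28)/52) = 1.
  m_2 = 52*1 - 28 = 24, d_2 = (836 - 24^2)/52 = 260/52 = 5, a_2 = floor((28 + 24)/5) = 10.
  m_3 = 5*10 - 24 = 26, d_3 = (836 - 26^2)/5 = 160/5 = 32, a_3 = floor((28 + 26)/32) = 1.
  m_4 = 32*1 - 26 = 6, d_4 = (836 - 6^2)/32 = 800/32 = 25, a_4 = floor((28 + 6)/25) = 1.
  m_5 = 25*1 - 6 = 19, d_5 = (836 - 19^2)/25 = 475/25 = 19, a_5 = floor((28 + 19)/19) = 2.
  m_6 = 19*2 - 19 = 19, d_6 = (836 - 19^2)/19 = 475/19 = 25, a_6 = floor((28 + 19)/25) = 1.
  m_7 = 25*1 - 19 = 6, d_7 = (836 - 6^2)/25 = 800/25 = 32, a_7 = floor((28 + 6)/32) = 1.
  m_8 = 32*1 - 6 = 26, d_8 = (836 - 26^2)/32 = 160/32 = 5, a_8 = floor((28 + 26)/5) = 10.
  m_9 = 5*10 - 26 = 24, d_9 = (836 - 24^2)/5 = 260/5 = 52, a_9 = floor((28 + 24)/52) = 1.
  m_10 = 52*1 - 24 = 28, d_10 = (836 - 28^2)/52 = 52/52 = 1, a_10 = floor((28 + 28)/1) = 56.
  m_11 = 1*56 - 28 = 28, d_11 = (836 - 28^2)/1 = 52/1 = 52: (m_11, d_11) = (m_1, d_1) = (28, 52), so from here the quotients repeat a_1, ..., a_10; the period length is 10.
So sqrt(836) = [28; (1, 10, 1, 1, 2, 1, 1, 10, 1, 56)] with period length k = 10.
k is even, so the fundamental solution of x^2 - 836y^2 = 1 is (p_{k-1}, q_{k-1}) = (p_9, q_9); compute convergents through index 9.
Convergents (p_i = a_i*p_{i-1} + p_{i-2}, q_i = a_i*q_{i-1} + q_{i-2} with p_{-2}=0, p_{-1}=1, q_{-2}=1, q_{-1}=0):
  i=0: a_0=28, p_0 = 28*1 + 0 = 28, q_0 = 28*0 + 1 = 1.
  i=1: a_1=1, p_1 = 1*28 + 1 = 29, q_1 = 1*1 + 0 = 1.
  i=2: a_2=10, p_2 = 10*29 + 28 = 318, q_2 = 10*1 + 1 = 11.
  i=3: a_3=1, p_3 = 1*318 + 29 = 347, q_3 = 1*11 + 1 = 12.
  i=4: a_4=1, p_4 = 1*347 + 318 = 665, q_4 = 1*12 + 11 = 23.
  i=5: a_5=2, p_5 = 2*665 + 347 = 1677, q_5 = 2*23 + 12 = 58.
  i=6: a_6=1, p_6 = 1*1677 + 665 = 2342, q_6 = 1*58 + 23 = 81.
  i=7: a_7=1, p_7 = 1*2342 + 1677 = 4019, q_7 = 1*81 + 58 = 139.
  i=8: a_8=10, p_8 = 10*4019 + 2342 = 42532, q_8 = 10*139 + 81 = 1471.
  i=9: a_9=1, p_9 = 1*42532 + 4019 = 46551, q_9 = 1*1471 + 139 = 1610.
Check: 46551^2 - 836*1610^2 = 2166995601 - 2166995600 = 1, so (x, y) = (46551, 1610) solves the equation, and by the theorem it is the least positive solution.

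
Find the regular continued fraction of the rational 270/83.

Run the Euclidean algorithm on 270 and 83; the successive quotients are the partial quotients a_0, a_1, ... (each step inverts the fractional part left over by the previous one):
  270 = 3*83 + 21, so a_0 = 3.
  83 = 3*21 + 20, so a_1 = 3.
  21 = 1*20 + 1, so a_2 = 1.
  20 = 20*1 + 0, so a_3 = 20.
The remainder reaches 0 after 4 divisions, so the expansion has 4 partial quotients, read off in order.

[3; 3, 1, 20]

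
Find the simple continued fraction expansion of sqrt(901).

Write x_i = (sqrt(901) + m_i)/d_i with (m_0, d_0) = (0, 1). a_0 = floor(sqrt(901)) = 30, since 30^2 = 900 <= 901 < 961 = 31^2.
Iterate m_{i+1} = d_i*a_i - m_i, d_{i+1} = (901 - m_{i+1}^2)/d_i, a_{i+1} = floor((a_0 + m_{i+1})/d_{i+1}):
  m_1 = 1*30 - 0 = 30, d_1 = (901 - 30^2)/1 = 1/1 = 1, a_1 = floor((30 + 30)/1) = 60.
  m_2 = 1*60 - 30 = 30, d_2 = (901 - 30^2)/1 = 1/1 = 1: (m_2, d_2) = (m_1, d_1) = (30, 1), so from here the quotient a_1 repeats; the period length is 1.
Hence the expansion of sqrt(901) is a_0 = 30 followed by the repeating block 60 (period 1).

[30; (60)]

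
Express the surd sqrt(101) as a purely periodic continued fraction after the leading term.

Write x_i = (sqrt(101) + m_i)/d_i with (m_0, d_0) = (0, 1). a_0 = floor(sqrt(101)) = 10, since 10^2 = 100 <= 101 < 121 = 11^2.
Iterate m_{i+1} = d_i*a_i - m_i, d_{i+1} = (101 - m_{i+1}^2)/d_i, a_{i+1} = floor((a_0 + m_{i+1})/d_{i+1}):
  m_1 = 1*10 - 0 = 10, d_1 = (101 - 10^2)/1 = 1/1 = 1, a_1 = floor((10 + 10)/1) = 20.
  m_2 = 1*20 - 10 = 10, d_2 = (101 - 10^2)/1 = 1/1 = 1: (m_2, d_2) = (m_1, d_1) = (10, 1), so from here the quotient a_1 repeats; the period length is 1.
Hence the expansion of sqrt(101) is a_0 = 10 followed by the repeating block 20 (period 1).

[10; (20)]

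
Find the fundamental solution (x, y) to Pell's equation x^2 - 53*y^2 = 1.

First expand sqrt(53) as a continued fraction. With x_i = (sqrt(53) + m_i)/d_i and (m_0, d_0) = (0, 1): a_0 = floor(sqrt(53)) = 7, since 7^2 = 49 <= 53 < 64 = 8^2.
Iterate m_{i+1} = d_i*a_i - m_i, d_{i+1} = (53 - m_{i+1}^2)/d_i, a_{i+1} = floor((a_0 + m_{i+1})/d_{i+1}):
  m_1 = 1*7 - 0 = 7, d_1 = (53 - 7^2)/1 = 4/1 = 4, a_1 = floor((7 + 7)/4) = 3.
  m_2 = 4*3 - 7 = 5, d_2 = (53 - 5^2)/4 = 28/4 = 7, a_2 = floor((7 + 5)/7) = 1.
  m_3 = 7*1 - 5 = 2, d_3 = (53 - 2^2)/7 = 49/7 = 7, a_3 = floor((7 + 2)/7) = 1.
  m_4 = 7*1 - 2 = 5, d_4 = (53 - 5^2)/7 = 28/7 = 4, a_4 = floor((7 + 5)/4) = 3.
  m_5 = 4*3 - 5 = 7, d_5 = (53 - 7^2)/4 = 4/4 = 1, a_5 = floor((7 + 7)/1) = 14.
  m_6 = 1*14 - 7 = 7, d_6 = (53 - 7^2)/1 = 4/1 = 4: (m_6, d_6) = (m_1, d_1) = (7, 4), so from here the quotients repeat a_1, ..., a_5; the period length is 5.
So sqrt(53) = [7; (3, 1, 1, 3, 14)] with period length k = 5.
k is odd, so (p_{k-1}, q_{k-1}) only solves x^2 - 53y^2 = -1 and the fundamental solution of x^2 - 53y^2 = 1 is (p_{2k-1}, q_{2k-1}) = (p_9, q_9); compute convergents through index 9, running through the period twice.
Convergents (p_i = a_i*p_{i-1} + p_{i-2}, q_i = a_i*q_{i-1} + q_{i-2} with p_{-2}=0, p_{-1}=1, q_{-2}=1, q_{-1}=0):
  i=0: a_0=7, p_0 = 7*1 + 0 = 7, q_0 = 7*0 + 1 = 1.
  i=1: a_1=3, p_1 = 3*7 + 1 = 22, q_1 = 3*1 + 0 = 3.
  i=2: a_2=1, p_2 = 1*22 + 7 = 29, q_2 = 1*3 + 1 = 4.
  i=3: a_3=1, p_3 = 1*29 + 22 = 51, q_3 = 1*4 + 3 = 7.
  i=4: a_4=3, p_4 = 3*51 + 29 = 182, q_4 = 3*7 + 4 = 25.
  i=5: a_5=14, p_5 = 14*182 + 51 = 2599, q_5 = 14*25 + 7 = 357.
  i=6: a_6=3, p_6 = 3*2599 + 182 = 7979, q_6 = 3*357 + 25 = 1096.
  i=7: a_7=1, p_7 = 1*7979 + 2599 = 10578, q_7 = 1*1096 + 357 = 1453.
  i=8: a_8=1, p_8 = 1*10578 + 7979 = 18557, q_8 = 1*1453 + 1096 = 2549.
  i=9: a_9=3, p_9 = 3*18557 + 10578 = 66249, q_9 = 3*2549 + 1453 = 9100.
Indeed p_4^2 - 53*q_4^2 = 33124 - 33125 = -1, not +1.
Check: 66249^2 - 53*9100^2 = 4388930001 - 4388930000 = 1, so (x, y) = (66249, 9100) solves the equation, and by the theorem it is the least positive solution.

(x, y) = (66249, 9100)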